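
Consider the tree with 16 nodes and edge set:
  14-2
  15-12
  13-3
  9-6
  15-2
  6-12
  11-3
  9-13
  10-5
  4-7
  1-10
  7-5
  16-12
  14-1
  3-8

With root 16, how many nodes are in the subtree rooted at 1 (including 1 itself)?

Descendants of 1 (including itself): 1, 10, 5, 7, 4. That's 5.

5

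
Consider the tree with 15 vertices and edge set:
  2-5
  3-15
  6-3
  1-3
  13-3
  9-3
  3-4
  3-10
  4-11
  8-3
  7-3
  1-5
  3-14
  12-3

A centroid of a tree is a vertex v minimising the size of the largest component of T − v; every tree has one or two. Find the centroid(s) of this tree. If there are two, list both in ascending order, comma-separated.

Removing 3 splits the tree into components of sizes 3, 2, 1, 1, 1, 1, 1, 1, 1, 1, 1; the largest is 3 ≤ ⌊15/2⌋ = 7.
Every other node leaves some component of size > 7, so the centroid is unique.

3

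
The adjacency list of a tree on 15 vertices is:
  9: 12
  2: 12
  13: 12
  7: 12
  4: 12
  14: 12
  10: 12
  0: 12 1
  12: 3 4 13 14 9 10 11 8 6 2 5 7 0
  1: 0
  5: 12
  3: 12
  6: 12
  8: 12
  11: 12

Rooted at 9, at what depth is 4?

Climbing from 4 to the root: 4 – 12 – 9. That's 2 steps.

2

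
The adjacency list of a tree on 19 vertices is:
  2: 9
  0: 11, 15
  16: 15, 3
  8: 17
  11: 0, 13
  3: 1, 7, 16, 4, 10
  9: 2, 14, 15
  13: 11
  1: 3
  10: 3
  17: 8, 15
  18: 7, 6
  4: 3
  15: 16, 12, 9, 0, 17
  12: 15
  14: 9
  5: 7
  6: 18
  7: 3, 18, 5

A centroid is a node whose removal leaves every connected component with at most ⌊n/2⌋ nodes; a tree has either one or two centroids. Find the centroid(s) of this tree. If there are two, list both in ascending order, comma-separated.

15

Delete 15: the remaining components have sizes 9, 3, 3, 2, 1. Max 9 ≤ 9, so 15 is a centroid.
No neighbour of 15 does as well, so 15 is the unique centroid.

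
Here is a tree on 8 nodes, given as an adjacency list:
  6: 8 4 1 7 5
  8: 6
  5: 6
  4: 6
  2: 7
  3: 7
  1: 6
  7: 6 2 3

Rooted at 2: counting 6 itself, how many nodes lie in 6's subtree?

5

The subtree rooted at 6 contains: 6, 1, 5, 4, 8 — 5 nodes.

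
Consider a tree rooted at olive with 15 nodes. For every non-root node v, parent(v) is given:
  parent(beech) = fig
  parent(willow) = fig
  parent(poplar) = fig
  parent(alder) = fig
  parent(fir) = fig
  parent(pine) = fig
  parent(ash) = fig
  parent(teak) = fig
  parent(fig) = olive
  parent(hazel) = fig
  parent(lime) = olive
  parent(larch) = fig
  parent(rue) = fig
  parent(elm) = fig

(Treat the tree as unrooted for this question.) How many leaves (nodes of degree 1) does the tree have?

13

Degree-1 nodes: alder, ash, beech, elm, fir, hazel, larch, lime, pine, poplar, rue, teak, willow — 13 of them.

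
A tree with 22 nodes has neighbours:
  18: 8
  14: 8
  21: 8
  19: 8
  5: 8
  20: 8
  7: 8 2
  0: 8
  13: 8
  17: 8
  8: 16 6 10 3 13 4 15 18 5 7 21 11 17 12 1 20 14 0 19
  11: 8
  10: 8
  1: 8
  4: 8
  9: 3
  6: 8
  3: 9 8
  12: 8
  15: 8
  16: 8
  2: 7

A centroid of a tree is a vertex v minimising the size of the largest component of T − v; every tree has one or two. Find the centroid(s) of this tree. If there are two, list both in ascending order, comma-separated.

If 8 is removed the pieces have sizes 2, 2, 1, 1, 1, 1, 1, 1, 1, 1, 1, 1, 1, 1, 1, 1, 1, 1, 1, all ≤ ⌊22/2⌋ = 11.
No neighbour of 8 does as well, so 8 is the unique centroid.

8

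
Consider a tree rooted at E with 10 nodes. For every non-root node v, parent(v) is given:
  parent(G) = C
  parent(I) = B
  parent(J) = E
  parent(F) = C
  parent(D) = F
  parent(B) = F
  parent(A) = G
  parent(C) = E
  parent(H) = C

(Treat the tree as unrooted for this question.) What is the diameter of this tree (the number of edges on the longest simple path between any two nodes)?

Starting from A, a farthest node is I at distance 5.
One longest path: A – G – C – F – B – I.
So the diameter is 5.

5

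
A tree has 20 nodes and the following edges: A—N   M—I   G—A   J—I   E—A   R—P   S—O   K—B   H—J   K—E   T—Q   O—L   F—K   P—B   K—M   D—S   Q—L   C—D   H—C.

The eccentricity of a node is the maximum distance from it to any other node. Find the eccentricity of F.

Distances from F peak at 12, attained at T.
F – K – M – I – J – H – C – D – S – O – L – Q – T

12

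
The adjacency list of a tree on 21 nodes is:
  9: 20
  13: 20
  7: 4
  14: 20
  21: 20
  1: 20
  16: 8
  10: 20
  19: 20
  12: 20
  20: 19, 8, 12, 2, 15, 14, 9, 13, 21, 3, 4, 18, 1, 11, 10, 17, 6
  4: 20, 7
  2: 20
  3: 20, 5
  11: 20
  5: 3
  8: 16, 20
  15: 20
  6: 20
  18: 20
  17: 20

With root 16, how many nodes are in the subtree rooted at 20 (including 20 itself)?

19

Descendants of 20 (including itself): 20, 19, 14, 1, 12, 3, 13, 6, 15, 2, 17, 11, 18, 4, 21, 10, 9, 5, 7. That's 19.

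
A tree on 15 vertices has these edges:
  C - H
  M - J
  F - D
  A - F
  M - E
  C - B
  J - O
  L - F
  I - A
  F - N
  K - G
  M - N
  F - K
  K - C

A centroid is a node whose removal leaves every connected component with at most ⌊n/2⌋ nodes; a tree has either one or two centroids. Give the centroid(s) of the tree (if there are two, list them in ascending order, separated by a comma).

F

If F is removed the pieces have sizes 5, 5, 2, 1, 1, all ≤ ⌊15/2⌋ = 7.
Every other node leaves some component of size > 7, so the centroid is unique.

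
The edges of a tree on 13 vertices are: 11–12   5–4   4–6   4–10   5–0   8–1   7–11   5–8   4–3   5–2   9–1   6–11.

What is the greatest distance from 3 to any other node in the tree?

Distances from 3 peak at 5, attained at 9.
3 – 4 – 5 – 8 – 1 – 9

5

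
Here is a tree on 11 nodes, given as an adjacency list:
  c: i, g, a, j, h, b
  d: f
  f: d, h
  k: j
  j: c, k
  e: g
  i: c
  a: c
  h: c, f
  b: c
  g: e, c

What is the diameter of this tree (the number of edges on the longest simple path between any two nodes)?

BFS from d reaches e last, at distance 5; BFS from e confirms no node is farther.
Path: d – f – h – c – g – e.

5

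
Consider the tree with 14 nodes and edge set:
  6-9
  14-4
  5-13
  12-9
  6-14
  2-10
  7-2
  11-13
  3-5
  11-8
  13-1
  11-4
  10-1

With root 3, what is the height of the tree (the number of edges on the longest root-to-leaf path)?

8

A deepest node is 12, reached by 3–5–13–11–4–14–6–9–12.
That path has 8 edges, so the height is 8.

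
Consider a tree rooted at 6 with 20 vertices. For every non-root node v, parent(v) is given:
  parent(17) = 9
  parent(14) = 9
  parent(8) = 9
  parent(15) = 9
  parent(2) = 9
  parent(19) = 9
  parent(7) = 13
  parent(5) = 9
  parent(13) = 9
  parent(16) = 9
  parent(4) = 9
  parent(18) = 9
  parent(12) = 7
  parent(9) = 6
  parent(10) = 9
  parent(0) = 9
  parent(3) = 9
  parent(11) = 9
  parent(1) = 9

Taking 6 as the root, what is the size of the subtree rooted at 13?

The subtree rooted at 13 contains: 13, 7, 12 — 3 nodes.

3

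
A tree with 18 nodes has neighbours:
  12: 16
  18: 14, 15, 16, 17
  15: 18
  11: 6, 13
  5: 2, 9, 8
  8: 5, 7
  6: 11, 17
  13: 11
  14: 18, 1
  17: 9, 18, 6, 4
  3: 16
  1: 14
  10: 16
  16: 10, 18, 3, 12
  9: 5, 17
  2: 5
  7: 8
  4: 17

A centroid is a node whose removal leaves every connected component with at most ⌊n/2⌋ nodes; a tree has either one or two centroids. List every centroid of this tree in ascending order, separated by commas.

Removing 17 splits the tree into components of sizes 8, 5, 3, 1; the largest is 8 ≤ ⌊18/2⌋ = 9.
Every other node leaves some component of size > 9, so the centroid is unique.

17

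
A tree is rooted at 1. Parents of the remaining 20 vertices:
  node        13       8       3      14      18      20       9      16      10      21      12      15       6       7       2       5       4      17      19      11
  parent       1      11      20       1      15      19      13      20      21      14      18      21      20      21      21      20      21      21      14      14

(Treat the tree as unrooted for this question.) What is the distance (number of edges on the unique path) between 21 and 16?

21–14–19–20–16: 4 edges.

4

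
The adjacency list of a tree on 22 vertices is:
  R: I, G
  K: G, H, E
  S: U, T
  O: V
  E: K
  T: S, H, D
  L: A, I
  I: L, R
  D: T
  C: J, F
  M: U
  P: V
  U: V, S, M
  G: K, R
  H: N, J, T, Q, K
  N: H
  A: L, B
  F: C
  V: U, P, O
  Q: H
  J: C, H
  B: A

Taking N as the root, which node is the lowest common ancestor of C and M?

Path C→root: C J H N; path M→root: M U S T H N.
First common node: H.

H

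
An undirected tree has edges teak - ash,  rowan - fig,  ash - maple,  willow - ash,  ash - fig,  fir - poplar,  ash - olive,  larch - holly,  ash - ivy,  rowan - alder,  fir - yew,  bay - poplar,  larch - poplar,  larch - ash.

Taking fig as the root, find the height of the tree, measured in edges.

5

The longest root-to-leaf path is fig–ash–larch–poplar–fir–yew (5 edges).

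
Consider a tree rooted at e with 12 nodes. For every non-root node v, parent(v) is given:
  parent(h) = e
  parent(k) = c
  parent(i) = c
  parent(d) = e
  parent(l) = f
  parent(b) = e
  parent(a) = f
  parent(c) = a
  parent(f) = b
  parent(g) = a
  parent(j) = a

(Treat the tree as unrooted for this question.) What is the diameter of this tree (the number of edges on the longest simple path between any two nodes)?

Starting from k, a farthest node is h at distance 6.
One longest path: k – c – a – f – b – e – h.
So the diameter is 6.

6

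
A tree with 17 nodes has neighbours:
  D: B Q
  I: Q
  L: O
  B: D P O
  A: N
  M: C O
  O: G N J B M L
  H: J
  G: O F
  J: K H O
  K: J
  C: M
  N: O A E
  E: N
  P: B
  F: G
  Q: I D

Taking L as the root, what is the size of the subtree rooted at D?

Descendants of D (including itself): D, Q, I. That's 3.

3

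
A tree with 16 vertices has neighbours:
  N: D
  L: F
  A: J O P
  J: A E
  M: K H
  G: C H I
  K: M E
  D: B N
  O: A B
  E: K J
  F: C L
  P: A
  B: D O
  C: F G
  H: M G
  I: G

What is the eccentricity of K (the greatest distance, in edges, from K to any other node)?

Distances from K peak at 7, attained at N.
K – E – J – A – O – B – D – N

7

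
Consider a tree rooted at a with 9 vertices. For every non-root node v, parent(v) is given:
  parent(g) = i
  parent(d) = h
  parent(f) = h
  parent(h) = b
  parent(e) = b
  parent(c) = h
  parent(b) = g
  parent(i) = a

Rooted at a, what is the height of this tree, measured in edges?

5

The longest root-to-leaf path is a – i – g – b – h – f (5 edges).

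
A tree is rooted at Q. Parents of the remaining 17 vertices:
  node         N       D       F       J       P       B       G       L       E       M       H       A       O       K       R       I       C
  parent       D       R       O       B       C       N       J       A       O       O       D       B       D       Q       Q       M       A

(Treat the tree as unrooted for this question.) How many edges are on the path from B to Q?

4

Walking from B: B - N - D - R - Q. Length 4.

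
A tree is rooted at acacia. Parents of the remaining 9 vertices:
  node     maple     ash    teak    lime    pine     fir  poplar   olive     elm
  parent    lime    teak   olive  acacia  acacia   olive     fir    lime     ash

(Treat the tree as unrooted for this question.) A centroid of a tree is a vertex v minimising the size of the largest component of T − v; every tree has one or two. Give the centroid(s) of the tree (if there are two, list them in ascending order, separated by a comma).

olive

Delete olive: the remaining components have sizes 4, 3, 2. Max 4 ≤ 5, so olive is a centroid.
No neighbour of olive does as well, so olive is the unique centroid.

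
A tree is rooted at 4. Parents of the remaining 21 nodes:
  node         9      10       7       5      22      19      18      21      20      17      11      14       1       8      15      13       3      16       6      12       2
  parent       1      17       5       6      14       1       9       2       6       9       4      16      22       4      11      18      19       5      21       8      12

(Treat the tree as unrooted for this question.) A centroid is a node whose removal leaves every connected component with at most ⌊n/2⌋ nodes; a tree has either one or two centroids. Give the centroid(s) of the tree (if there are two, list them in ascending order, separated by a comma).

5, 16

Removing 16 splits the tree into components of sizes 11, 10; the largest is 11 ≤ ⌊22/2⌋ = 11.
5 is adjacent to 16 and is also a centroid (the largest component after removing it is likewise 11).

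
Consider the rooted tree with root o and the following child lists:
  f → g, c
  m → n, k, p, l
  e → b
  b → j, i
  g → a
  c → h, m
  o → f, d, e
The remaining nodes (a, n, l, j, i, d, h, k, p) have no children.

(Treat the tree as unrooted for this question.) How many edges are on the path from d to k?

5

d–o–f–c–m–k: 5 edges.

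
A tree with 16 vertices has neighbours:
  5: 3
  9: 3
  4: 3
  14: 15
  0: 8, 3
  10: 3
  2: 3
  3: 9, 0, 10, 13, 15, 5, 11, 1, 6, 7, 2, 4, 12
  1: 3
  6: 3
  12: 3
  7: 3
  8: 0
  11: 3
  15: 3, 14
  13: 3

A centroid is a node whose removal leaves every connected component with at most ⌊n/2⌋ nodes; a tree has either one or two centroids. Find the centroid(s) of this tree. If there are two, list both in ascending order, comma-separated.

Removing 3 splits the tree into components of sizes 2, 2, 1, 1, 1, 1, 1, 1, 1, 1, 1, 1, 1; the largest is 2 ≤ ⌊16/2⌋ = 8.
No neighbour of 3 does as well, so 3 is the unique centroid.

3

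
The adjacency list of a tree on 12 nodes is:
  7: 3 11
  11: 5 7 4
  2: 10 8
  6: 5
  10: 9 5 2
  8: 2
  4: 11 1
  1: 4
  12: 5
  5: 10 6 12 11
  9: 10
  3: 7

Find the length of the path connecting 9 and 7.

4

The path is 9–10–5–11–7, which has 4 edges.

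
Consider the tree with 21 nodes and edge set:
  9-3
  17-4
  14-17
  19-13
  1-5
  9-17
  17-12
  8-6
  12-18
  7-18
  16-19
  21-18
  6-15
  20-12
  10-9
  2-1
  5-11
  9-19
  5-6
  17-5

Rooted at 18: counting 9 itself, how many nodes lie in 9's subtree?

6

The subtree rooted at 9 contains: 9, 3, 10, 19, 13, 16 — 6 nodes.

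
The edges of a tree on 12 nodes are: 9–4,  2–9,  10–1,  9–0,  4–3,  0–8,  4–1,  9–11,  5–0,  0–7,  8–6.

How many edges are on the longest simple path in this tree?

BFS from 6 reaches 10 last, at distance 6; BFS from 10 confirms no node is farther.
Path: 6–8–0–9–4–1–10.

6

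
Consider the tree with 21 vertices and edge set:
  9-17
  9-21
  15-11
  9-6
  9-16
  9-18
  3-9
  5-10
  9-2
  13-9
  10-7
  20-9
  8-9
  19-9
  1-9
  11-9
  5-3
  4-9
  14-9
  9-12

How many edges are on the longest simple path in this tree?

6

A longest path is 7-10-5-3-9-11-15, with 6 edges.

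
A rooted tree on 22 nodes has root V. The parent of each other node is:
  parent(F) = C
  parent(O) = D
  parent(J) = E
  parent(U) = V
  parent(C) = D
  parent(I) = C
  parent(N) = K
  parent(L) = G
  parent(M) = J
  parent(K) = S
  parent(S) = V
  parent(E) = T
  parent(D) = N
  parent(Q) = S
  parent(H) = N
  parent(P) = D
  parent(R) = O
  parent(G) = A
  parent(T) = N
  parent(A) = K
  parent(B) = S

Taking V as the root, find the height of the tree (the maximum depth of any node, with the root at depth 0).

A deepest node is M, reached by V – S – K – N – T – E – J – M.
That path has 7 edges, so the height is 7.

7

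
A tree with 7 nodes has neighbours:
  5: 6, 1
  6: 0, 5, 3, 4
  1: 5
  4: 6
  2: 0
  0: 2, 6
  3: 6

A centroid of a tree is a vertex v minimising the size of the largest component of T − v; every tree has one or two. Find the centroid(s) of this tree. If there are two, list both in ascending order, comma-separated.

6

Delete 6: the remaining components have sizes 2, 2, 1, 1. Max 2 ≤ 3, so 6 is a centroid.
No neighbour of 6 does as well, so 6 is the unique centroid.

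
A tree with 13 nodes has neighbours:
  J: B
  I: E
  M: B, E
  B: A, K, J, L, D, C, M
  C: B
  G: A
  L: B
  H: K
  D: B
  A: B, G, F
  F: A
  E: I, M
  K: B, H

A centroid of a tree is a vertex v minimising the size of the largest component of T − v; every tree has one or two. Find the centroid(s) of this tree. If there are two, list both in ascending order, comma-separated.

Delete B: the remaining components have sizes 3, 3, 2, 1, 1, 1, 1. Max 3 ≤ 6, so B is a centroid.
No neighbour of B does as well, so B is the unique centroid.

B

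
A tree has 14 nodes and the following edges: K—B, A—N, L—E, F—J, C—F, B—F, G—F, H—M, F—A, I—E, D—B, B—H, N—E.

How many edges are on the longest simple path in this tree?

Starting from I, a farthest node is M at distance 7.
One longest path: I-E-N-A-F-B-H-M.
So the diameter is 7.

7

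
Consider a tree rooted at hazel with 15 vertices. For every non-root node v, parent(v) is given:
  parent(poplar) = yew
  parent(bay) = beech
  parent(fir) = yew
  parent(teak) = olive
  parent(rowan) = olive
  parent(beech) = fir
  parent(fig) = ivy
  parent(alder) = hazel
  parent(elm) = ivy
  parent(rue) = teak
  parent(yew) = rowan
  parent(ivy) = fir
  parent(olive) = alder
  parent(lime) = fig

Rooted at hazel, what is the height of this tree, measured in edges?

8

A deepest node is lime, reached by hazel–alder–olive–rowan–yew–fir–ivy–fig–lime.
That path has 8 edges, so the height is 8.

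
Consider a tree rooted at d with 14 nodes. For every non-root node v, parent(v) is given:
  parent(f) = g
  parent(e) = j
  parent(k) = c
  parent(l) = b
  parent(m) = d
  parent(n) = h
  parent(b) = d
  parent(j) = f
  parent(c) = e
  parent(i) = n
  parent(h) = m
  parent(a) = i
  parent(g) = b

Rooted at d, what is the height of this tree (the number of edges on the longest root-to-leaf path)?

7

k sits deepest: d–b–g–f–j–e–c–k — 7 edges from the root.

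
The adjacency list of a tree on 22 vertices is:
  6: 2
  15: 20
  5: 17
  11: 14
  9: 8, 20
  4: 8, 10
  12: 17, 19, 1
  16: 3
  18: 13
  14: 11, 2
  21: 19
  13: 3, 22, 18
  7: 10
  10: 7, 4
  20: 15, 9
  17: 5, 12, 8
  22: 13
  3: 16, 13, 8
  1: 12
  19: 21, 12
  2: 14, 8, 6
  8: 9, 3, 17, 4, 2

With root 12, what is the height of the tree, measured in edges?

5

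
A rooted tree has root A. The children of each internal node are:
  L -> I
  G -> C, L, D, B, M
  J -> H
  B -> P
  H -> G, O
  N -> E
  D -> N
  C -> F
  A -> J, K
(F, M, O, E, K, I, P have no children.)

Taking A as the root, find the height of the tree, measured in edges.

E sits deepest: A → J → H → G → D → N → E — 6 edges from the root.

6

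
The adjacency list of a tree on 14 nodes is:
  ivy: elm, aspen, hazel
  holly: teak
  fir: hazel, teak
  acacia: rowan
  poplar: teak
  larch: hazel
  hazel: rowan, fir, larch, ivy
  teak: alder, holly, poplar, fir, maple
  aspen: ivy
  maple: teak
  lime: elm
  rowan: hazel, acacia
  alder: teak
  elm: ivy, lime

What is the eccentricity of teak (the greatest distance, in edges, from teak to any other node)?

5

A farthest node from teak is lime.
The path teak-fir-hazel-ivy-elm-lime has 5 edges.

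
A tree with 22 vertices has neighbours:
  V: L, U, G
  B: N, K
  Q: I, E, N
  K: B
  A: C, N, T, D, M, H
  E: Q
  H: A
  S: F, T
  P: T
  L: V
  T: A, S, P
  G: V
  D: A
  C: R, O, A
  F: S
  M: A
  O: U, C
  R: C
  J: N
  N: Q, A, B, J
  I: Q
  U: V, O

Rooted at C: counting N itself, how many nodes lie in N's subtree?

7

N's subtree: {N, B, Q, J, K, E, I}, size 7.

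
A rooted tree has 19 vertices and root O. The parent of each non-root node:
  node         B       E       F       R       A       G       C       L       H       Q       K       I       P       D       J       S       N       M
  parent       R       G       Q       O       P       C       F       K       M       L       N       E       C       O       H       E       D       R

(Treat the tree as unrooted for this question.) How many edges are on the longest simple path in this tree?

BFS from S reaches J last, at distance 14; BFS from J confirms no node is farther.
Path: S – E – G – C – F – Q – L – K – N – D – O – R – M – H – J.

14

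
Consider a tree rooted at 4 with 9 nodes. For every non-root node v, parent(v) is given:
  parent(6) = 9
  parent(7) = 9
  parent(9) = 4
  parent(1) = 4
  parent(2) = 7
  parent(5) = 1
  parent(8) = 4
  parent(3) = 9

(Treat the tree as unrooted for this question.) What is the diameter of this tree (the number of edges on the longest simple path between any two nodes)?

A longest path is 2-7-9-4-1-5, with 5 edges.

5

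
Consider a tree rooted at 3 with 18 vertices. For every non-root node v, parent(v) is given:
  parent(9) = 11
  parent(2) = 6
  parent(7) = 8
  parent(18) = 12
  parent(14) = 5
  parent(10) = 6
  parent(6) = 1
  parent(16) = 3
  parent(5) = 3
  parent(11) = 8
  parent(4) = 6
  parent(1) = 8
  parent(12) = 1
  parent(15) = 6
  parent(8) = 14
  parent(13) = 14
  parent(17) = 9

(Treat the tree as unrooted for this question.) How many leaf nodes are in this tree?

9

The leaves are 2, 4, 7, 10, 13, 15, 16, 17, 18.
That is 9 leaves.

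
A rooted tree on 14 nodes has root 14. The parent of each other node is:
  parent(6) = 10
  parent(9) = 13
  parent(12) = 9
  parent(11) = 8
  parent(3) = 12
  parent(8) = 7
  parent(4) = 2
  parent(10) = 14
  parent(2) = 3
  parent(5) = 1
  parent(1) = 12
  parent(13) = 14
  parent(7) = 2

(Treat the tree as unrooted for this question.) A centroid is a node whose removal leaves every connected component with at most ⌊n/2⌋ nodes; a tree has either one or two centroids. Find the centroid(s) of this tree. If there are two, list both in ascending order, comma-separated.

Removing 12 splits the tree into components of sizes 6, 5, 2; the largest is 6 ≤ ⌊14/2⌋ = 7.
No neighbour of 12 does as well, so 12 is the unique centroid.

12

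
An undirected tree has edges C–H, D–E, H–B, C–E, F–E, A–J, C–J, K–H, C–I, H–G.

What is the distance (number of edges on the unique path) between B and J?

Walking from B: B – H – C – J. Length 3.

3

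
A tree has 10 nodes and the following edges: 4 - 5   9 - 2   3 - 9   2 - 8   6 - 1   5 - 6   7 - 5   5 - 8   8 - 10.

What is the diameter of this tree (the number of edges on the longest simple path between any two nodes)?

6

Starting from 3, a farthest node is 1 at distance 6.
One longest path: 3-9-2-8-5-6-1.
So the diameter is 6.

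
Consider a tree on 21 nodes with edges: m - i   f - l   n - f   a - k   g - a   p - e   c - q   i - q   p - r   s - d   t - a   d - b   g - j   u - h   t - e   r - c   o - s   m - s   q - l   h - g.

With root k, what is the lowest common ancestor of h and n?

a

h's ancestor chain is h, g, a, k and n's is n, f, l, q, c, r, p, e, t, a, k; they first meet at a.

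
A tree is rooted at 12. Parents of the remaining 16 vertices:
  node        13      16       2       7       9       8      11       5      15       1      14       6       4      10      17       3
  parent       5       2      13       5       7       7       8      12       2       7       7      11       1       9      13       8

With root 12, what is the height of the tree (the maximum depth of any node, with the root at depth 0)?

The longest root-to-leaf path is 12 → 5 → 7 → 8 → 11 → 6 (5 edges).

5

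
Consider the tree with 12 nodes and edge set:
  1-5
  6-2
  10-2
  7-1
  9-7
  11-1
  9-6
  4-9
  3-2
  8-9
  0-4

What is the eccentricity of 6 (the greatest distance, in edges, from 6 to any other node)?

4

Distances from 6 peak at 4, attained at 5 (11 also at distance 4).
6–9–7–1–5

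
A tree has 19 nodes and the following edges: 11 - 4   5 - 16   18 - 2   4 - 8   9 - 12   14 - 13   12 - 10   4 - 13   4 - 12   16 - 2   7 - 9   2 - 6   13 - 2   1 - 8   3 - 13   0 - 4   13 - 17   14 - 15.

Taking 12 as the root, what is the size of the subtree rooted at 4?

15

Descendants of 4 (including itself): 4, 13, 8, 0, 11, 2, 17, 14, 3, 1, 16, 18, 6, 15, 5. That's 15.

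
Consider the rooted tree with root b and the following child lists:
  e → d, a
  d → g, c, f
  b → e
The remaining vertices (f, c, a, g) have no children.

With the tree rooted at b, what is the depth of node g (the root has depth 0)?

3

Climbing from g to the root: g–d–e–b. That's 3 steps.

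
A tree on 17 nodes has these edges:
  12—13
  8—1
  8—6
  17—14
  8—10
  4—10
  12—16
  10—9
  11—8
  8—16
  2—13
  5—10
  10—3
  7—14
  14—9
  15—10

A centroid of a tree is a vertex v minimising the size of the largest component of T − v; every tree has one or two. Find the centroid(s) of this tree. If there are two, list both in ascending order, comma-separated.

If 10 is removed the pieces have sizes 8, 4, 1, 1, 1, 1, all ≤ ⌊17/2⌋ = 8.
Every other node leaves some component of size > 8, so the centroid is unique.

10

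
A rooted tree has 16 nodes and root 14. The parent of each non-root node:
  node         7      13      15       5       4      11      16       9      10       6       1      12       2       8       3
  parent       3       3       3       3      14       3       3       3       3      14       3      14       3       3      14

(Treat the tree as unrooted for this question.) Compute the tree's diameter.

3

Starting from 6, a farthest node is 16 at distance 3.
One longest path: 6-14-3-16.
So the diameter is 3.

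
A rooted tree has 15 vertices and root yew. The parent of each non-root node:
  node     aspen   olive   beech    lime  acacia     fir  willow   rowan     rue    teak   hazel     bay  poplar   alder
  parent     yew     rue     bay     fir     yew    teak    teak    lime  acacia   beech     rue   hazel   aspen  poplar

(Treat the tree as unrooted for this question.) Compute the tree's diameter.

12

Starting from rowan, a farthest node is alder at distance 12.
One longest path: rowan–lime–fir–teak–beech–bay–hazel–rue–acacia–yew–aspen–poplar–alder.
So the diameter is 12.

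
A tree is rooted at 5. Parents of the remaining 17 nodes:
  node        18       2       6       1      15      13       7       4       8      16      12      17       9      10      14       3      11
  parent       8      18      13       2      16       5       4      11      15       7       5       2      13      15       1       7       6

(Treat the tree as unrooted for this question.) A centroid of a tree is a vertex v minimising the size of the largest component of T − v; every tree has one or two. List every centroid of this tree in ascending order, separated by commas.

If 16 is removed the pieces have sizes 9, 8, all ≤ ⌊18/2⌋ = 9.
Its neighbour 7 also leaves a largest component of size 9, so both are centroids.

7, 16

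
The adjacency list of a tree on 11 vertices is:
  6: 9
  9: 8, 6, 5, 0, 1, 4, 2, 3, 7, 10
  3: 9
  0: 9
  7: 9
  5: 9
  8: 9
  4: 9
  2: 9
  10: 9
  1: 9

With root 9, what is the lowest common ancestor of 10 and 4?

Path 10→root: 10 9; path 4→root: 4 9.
First common node: 9.

9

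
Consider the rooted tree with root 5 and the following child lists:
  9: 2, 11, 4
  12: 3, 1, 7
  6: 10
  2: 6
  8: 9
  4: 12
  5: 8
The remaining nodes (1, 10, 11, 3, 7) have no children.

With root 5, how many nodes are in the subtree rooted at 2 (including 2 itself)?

3

The subtree rooted at 2 contains: 2, 6, 10 — 3 nodes.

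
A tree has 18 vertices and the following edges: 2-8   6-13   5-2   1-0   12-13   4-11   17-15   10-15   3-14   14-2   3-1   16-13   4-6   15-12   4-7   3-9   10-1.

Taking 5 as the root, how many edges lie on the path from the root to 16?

5 – 2 – 14 – 3 – 1 – 10 – 15 – 12 – 13 – 16 — 9 edges.

9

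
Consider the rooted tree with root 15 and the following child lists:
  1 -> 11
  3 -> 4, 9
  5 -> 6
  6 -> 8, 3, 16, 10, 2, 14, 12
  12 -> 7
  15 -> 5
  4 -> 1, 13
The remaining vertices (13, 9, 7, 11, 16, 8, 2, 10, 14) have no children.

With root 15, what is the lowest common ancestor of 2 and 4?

Path 2→root: 2 6 5 15; path 4→root: 4 3 6 5 15.
First common node: 6.

6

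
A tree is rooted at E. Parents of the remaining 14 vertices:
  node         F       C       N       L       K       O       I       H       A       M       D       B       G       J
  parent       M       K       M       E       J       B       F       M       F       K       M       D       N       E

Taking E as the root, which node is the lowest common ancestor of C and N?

K

Path C→root: C K J E; path N→root: N M K J E.
First common node: K.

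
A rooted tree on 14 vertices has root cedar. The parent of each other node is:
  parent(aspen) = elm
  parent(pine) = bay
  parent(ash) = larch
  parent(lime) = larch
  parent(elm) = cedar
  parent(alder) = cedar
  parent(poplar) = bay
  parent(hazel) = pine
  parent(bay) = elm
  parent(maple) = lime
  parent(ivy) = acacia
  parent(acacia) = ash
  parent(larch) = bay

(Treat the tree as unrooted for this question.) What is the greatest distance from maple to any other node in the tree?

The node farthest from maple is alder, via maple-lime-larch-bay-elm-cedar-alder — 6 edges.

6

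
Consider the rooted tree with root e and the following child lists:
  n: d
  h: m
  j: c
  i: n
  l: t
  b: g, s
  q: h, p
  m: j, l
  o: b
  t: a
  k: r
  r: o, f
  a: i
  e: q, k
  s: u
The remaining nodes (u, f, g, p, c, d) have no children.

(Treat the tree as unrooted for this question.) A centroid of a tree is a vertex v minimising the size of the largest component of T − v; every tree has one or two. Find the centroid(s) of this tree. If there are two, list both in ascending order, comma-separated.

Delete q: the remaining components have sizes 10, 9, 1. Max 10 ≤ 10, so q is a centroid.
Every other node leaves some component of size > 10, so the centroid is unique.

q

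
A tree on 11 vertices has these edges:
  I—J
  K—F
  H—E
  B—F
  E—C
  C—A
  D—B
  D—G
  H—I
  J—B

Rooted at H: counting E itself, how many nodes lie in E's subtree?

3

E's subtree: {E, C, A}, size 3.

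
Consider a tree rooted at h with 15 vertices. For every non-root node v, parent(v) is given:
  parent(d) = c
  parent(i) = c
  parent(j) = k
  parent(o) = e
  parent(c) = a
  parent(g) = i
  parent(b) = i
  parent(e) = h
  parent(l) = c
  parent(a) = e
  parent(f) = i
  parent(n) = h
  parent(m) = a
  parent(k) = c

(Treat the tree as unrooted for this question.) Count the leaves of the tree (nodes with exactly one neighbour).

9

The leaves are b, d, f, g, j, l, m, n, o.
That is 9 leaves.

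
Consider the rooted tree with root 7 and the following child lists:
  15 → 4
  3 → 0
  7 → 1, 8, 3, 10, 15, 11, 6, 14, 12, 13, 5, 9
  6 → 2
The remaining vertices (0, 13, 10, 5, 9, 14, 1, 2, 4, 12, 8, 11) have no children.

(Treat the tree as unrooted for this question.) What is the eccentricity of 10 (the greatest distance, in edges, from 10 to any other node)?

3

The node farthest from 10 is 4 (0, 2 also at distance 3), via 10 – 7 – 15 – 4 — 3 edges.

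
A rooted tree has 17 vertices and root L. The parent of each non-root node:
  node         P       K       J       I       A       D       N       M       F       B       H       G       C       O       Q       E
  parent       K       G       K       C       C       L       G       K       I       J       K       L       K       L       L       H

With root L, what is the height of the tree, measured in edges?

5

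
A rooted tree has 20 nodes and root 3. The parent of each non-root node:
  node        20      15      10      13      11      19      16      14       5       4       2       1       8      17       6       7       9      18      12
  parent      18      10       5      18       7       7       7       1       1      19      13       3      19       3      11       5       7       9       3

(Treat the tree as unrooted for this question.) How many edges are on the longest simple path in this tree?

8

A longest path is 2 - 13 - 18 - 9 - 7 - 5 - 1 - 3 - 17, with 8 edges.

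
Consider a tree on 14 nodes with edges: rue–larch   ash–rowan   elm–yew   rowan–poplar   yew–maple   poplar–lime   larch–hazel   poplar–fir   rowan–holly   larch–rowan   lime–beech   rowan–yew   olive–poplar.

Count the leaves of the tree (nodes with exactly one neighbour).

Degree-1 nodes: ash, beech, elm, fir, hazel, holly, maple, olive, rue — 9 of them.

9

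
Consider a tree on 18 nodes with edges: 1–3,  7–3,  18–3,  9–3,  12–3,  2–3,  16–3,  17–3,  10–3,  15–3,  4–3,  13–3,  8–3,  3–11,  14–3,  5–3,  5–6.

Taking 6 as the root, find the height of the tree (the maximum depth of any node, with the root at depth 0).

A deepest node is 17, reached by 6 → 5 → 3 → 17.
That path has 3 edges, so the height is 3.

3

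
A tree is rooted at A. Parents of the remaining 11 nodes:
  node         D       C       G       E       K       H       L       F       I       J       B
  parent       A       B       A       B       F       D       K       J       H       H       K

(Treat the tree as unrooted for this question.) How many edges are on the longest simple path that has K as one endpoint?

6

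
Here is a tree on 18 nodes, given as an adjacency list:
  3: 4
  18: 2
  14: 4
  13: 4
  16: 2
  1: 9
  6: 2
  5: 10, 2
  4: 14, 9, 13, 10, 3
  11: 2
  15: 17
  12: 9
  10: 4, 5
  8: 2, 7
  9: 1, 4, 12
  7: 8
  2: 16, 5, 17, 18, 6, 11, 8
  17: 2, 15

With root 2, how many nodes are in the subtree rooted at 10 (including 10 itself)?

10's subtree: {10, 4, 9, 13, 3, 14, 1, 12}, size 8.

8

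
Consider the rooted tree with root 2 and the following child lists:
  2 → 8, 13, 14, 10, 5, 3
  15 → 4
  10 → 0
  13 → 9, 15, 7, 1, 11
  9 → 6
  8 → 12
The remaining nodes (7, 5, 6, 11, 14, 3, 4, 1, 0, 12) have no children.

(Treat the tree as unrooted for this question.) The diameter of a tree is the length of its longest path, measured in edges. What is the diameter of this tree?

5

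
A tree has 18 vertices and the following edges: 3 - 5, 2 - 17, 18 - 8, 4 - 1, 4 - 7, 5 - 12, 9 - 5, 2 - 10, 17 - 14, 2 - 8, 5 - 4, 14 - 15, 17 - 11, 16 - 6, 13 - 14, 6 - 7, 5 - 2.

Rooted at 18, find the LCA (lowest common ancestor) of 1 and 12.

Path 1→root: 1 4 5 2 8 18; path 12→root: 12 5 2 8 18.
First common node: 5.

5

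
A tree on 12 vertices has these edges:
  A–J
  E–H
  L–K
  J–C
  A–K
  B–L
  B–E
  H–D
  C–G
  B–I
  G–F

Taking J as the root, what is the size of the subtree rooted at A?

The subtree rooted at A contains: A, K, L, B, E, I, H, D — 8 nodes.

8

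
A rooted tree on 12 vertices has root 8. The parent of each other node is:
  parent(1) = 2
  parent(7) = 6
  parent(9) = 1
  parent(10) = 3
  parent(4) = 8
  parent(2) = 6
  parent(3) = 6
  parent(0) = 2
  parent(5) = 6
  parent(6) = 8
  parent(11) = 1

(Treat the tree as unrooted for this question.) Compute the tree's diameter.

5

A longest path is 11-1-2-6-3-10, with 5 edges.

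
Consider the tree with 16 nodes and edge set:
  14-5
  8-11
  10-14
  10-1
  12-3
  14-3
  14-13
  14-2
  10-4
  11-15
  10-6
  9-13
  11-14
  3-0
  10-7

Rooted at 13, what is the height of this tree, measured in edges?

3

The longest root-to-leaf path is 13-14-10-4 (3 edges).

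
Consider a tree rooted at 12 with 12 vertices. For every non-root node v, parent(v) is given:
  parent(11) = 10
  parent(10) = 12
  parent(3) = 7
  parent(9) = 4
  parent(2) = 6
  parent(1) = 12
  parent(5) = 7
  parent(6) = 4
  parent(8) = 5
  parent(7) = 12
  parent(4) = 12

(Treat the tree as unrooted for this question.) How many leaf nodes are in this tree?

Exactly 6 nodes have a single neighbour: 1, 2, 3, 8, 9, 11.

6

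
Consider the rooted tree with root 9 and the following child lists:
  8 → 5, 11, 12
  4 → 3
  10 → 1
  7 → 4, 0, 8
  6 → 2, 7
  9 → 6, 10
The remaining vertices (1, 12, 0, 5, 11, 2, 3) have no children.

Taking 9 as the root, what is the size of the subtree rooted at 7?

8

7's subtree: {7, 8, 0, 4, 5, 11, 12, 3}, size 8.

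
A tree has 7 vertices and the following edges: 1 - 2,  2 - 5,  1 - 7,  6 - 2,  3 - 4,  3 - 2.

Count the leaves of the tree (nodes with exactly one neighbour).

The leaves are 4, 5, 6, 7.
That is 4 leaves.

4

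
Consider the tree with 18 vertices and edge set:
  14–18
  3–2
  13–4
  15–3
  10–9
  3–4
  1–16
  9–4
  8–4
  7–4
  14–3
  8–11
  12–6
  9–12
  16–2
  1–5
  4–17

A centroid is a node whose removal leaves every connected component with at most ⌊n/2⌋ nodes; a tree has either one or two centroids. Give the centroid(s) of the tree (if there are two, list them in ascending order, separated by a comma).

4

Delete 4: the remaining components have sizes 8, 4, 2, 1, 1, 1. Max 8 ≤ 9, so 4 is a centroid.
Every other node leaves some component of size > 9, so the centroid is unique.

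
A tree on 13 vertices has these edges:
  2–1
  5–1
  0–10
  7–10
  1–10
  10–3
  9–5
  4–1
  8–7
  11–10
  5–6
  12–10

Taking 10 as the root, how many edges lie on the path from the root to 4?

Climbing from 4 to the root: 4–1–10. That's 2 steps.

2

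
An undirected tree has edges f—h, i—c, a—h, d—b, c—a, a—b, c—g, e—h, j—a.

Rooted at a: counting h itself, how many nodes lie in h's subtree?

The subtree rooted at h contains: h, e, f — 3 nodes.

3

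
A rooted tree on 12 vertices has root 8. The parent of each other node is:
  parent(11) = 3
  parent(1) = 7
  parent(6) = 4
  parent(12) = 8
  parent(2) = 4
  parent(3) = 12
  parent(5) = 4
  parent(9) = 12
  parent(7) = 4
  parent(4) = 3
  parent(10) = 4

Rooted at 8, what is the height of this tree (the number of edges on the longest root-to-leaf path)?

5

The longest root-to-leaf path is 8-12-3-4-7-1 (5 edges).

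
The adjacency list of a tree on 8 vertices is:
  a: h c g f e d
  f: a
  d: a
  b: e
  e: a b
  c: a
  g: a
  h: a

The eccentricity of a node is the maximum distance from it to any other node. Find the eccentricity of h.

Distances from h peak at 3, attained at b.
h–a–e–b

3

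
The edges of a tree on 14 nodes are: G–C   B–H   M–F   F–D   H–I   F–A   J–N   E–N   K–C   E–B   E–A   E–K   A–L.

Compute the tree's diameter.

6

Starting from I, a farthest node is M at distance 6.
One longest path: I - H - B - E - A - F - M.
So the diameter is 6.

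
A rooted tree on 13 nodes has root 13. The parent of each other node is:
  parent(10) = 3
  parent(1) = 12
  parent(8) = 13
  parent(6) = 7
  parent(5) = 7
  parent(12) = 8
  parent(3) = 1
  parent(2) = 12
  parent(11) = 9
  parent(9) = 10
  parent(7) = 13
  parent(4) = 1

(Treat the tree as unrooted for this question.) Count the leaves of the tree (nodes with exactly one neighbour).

The leaves are 2, 4, 5, 6, 11.
That is 5 leaves.

5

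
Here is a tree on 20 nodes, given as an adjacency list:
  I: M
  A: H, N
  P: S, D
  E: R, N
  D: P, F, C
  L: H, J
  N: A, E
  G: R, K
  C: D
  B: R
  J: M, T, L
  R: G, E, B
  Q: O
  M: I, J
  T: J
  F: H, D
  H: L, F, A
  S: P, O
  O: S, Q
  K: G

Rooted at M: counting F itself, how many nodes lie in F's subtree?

7

The subtree rooted at F contains: F, D, P, C, S, O, Q — 7 nodes.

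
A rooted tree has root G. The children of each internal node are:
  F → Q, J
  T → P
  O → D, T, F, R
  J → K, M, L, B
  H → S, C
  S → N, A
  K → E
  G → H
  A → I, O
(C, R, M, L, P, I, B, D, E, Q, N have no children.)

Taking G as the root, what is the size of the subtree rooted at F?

F's subtree: {F, J, Q, K, B, M, L, E}, size 8.

8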